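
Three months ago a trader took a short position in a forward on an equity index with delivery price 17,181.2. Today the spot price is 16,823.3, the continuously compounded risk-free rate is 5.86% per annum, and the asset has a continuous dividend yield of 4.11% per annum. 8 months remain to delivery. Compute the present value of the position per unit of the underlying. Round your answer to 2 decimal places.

154.33

Current fair forward for the remaining 8 months: F = S·e^((r − q)·T), (r − q) = 0.0586 − 0.0411 = 0.0175
F = 16823.3 · e^(0.0175 × 8/12) = 16823.3 × 1.01173499 = 17020.7213
Value of long forward = (F − K)·e^(−rT) = (17020.7213 − 17181.2) · e^(−0.0586·8/12)
= -160.4787 × 0.96168659 = -154.33
Short position value = −(long value) = 154.33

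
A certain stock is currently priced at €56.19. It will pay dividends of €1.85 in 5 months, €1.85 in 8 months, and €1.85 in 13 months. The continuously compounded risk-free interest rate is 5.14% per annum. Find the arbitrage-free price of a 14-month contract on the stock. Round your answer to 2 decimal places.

PV(dividends) I = 1.85·e^(−0.0514·5/12) + 1.85·e^(−0.0514·8/12) + 1.85·e^(−0.0514·13/12)
I = 1.8108 + 1.7877 + 1.7498 = 5.3483
F = (S − I)·e^(rT) = (56.19 − 5.3483) · e^(0.0514·14/12)
= 50.8417 · e^0.059967 = 50.8417 × 1.061802 = €53.98

€53.98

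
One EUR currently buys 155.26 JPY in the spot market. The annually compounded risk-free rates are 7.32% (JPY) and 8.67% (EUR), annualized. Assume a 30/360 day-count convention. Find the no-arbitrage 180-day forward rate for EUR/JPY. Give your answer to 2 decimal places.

154.29

By covered interest parity, F = S · (1+r_JPY)^T / (1+r_EUR)^T
= 155.26 × 1.035954 / 1.042449 = 155.26 × 0.993769
F = 154.29 JPY per EUR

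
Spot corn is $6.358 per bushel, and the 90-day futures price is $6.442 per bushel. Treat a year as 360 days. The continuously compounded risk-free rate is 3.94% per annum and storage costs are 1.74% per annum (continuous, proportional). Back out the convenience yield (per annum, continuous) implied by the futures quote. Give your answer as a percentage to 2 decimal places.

0.43%

F = S·e^((r+u−y)T) ⇒ (r+u−y) = ln(F/S)/T
ln(6.442/6.358) = 0.013125; /T ⇒ 0.052500
y = r + u − ln(F/S)/T = 0.0394 + 0.0174 − 0.052500 = 0.004300
y = 0.43%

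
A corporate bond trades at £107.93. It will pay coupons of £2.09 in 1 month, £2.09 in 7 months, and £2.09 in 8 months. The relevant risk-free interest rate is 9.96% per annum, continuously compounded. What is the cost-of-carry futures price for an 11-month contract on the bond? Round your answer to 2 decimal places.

£111.67

PV(coupons) I = 2.09·e^(−0.0996·1/12) + 2.09·e^(−0.0996·7/12) + 2.09·e^(−0.0996·8/12)
I = 2.0727 + 1.9720 + 1.9557 = 6.0004
F = (S − I)·e^(rT) = (107.93 − 6.0004) · e^(0.0996·11/12)
= 101.9296 · e^0.091300 = 101.9296 × 1.095598 = £111.67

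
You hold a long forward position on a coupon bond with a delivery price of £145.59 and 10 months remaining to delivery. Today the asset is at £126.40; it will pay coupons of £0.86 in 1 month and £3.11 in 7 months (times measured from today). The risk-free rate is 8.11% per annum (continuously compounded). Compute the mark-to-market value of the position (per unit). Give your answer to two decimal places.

-£13.50

PV(remaining coupons) I = 0.86·e^(−0.0811·1/12) + 3.11·e^(−0.0811·7/12) = 3.8205
Current forward F = (S − I)·e^(rT) = (126.40 − 3.8205)·e^(0.0811·10/12) = 122.5795 × 1.069919 = 131.1501
Value (long) = (F − K)·e^(−rT) = (131.1501 − 145.59) × 0.934650 = -13.4963
Value = -£13.50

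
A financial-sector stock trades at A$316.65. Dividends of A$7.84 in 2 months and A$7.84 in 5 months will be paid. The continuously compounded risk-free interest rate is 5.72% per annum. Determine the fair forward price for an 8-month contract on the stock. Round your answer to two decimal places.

PV(dividends) I = 7.84·e^(−0.0572·2/12) + 7.84·e^(−0.0572·5/12)
I = 7.7656 + 7.6554 = 15.4210
F = (S − I)·e^(rT) = (316.65 − 15.4210) · e^(0.0572·8/12)
= 301.2290 · e^0.038133 = 301.2290 × 1.038869 = A$312.94

A$312.94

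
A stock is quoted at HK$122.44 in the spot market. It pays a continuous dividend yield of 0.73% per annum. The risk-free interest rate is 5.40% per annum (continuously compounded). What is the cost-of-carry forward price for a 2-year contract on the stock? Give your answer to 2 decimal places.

F = S·e^((r − q)T) = 122.44 · e^((0.0540 − 0.0073) × 2)
= 122.44 · e^0.093400 = 122.44 × 1.097901
F = HK$134.43

HK$134.43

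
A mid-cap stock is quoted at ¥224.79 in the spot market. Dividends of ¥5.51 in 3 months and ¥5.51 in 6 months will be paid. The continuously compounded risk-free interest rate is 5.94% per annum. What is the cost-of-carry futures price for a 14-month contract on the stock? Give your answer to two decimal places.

PV(dividends) I = 5.51·e^(−0.0594·3/12) + 5.51·e^(−0.0594·6/12)
I = 5.4288 + 5.3488 = 10.7776
F = (S − I)·e^(rT) = (224.79 − 10.7776) · e^(0.0594·14/12)
= 214.0124 · e^0.069300 = 214.0124 × 1.071758 = ¥229.37

¥229.37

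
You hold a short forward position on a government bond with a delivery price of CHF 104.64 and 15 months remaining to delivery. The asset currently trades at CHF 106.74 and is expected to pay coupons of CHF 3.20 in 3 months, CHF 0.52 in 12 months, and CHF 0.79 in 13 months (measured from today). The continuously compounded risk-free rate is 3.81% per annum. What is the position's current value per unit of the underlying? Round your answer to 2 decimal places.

-CHF 2.54

PV(remaining coupons) I = 3.20·e^(−0.0381·3/12) + 0.52·e^(−0.0381·12/12) + 0.79·e^(−0.0381·13/12) = 4.4283
Current forward F = (S − I)·e^(rT) = (106.74 − 4.4283)·e^(0.0381·15/12) = 102.3117 × 1.048777 = 107.3022
Value (long) = (F − K)·e^(−rT) = (107.3022 − 104.64) × 0.953491 = 2.5384
Short position value = −(long value) = -CHF 2.54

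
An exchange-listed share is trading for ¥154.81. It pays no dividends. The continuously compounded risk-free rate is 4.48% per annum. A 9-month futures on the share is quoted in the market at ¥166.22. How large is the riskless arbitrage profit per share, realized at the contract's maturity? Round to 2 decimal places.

Fair futures: F* = S·e^(carry·T), with carry = r = 0.0448
F* = 154.81 · e^(0.0448 × 9/12) = 154.81 · e^0.033600 = 154.81 × 1.034171 = ¥160.1000
Market ¥166.22 > fair ¥160.1000: forward overpriced → cash-and-carry (buy spot, short the forward).
At maturity, profit = |F_mkt − F*| = |166.22 − 160.1000| = ¥6.12 per share

¥6.12 per share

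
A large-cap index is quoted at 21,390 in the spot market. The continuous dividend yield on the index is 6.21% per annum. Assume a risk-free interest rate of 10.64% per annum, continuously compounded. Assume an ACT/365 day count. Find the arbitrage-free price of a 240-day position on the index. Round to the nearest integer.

F = S·e^((r − q)T) = 21390 · e^((0.1064 − 0.0621) × 240/365)
= 21390 · e^0.029129 = 21390 × 1.029557
F = 22,022

22,022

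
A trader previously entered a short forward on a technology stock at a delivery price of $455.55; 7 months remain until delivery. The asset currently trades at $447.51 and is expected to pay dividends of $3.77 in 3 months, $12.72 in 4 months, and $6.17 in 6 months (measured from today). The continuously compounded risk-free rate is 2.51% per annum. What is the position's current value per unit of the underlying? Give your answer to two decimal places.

PV(remaining dividends) I = 3.77·e^(−0.0251·3/12) + 12.72·e^(−0.0251·4/12) + 6.17·e^(−0.0251·6/12) = 22.4535
Current forward F = (S − I)·e^(rT) = (447.51 − 22.4535)·e^(0.0251·7/12) = 425.0565 × 1.014749 = 431.3257
Value (long) = (F − K)·e^(−rT) = (431.3257 − 455.55) × 0.985465 = -23.8722
Short position value = −(long value) = $23.87

$23.87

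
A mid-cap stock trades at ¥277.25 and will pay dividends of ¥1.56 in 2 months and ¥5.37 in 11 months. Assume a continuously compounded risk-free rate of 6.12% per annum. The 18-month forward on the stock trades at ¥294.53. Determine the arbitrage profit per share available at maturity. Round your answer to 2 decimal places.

PV(dividends) I = 1.56·e^(−0.0612·2/12) + 5.37·e^(−0.0612·11/12) = 6.6212
Fair forward F* = (S − I)·e^(rT) = (277.25 − 6.6212)·e^0.091800 = 270.6288 × 1.096146 = 296.6487
Market ¥294.53 < fair 296.6487: forward underpriced → reverse cash-and-carry (short the stock, invest proceeds at r, pay the dividends, go long the forward).
Profit at T = |F_mkt − F*| = |294.53 − 296.6487| = ¥2.12 per share

¥2.12 per share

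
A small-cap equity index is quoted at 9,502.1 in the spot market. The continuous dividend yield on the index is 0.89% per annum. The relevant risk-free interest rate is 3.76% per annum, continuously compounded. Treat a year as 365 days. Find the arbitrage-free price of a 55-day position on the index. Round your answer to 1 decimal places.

F = S·e^((r − q)T) = 9502.1 · e^((0.0376 − 0.0089) × 55/365)
= 9502.1 · e^0.004325 = 9502.1 × 1.004334
F = 9,543.3

9,543.3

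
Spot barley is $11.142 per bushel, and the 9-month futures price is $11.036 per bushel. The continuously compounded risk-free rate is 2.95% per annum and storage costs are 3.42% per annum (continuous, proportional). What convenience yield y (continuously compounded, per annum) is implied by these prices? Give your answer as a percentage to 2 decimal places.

7.64%

F = S·e^((r+u−y)T) ⇒ (r+u−y) = ln(F/S)/T
ln(11.036/11.142) = -0.009559; /T ⇒ -0.012745
y = r + u − ln(F/S)/T = 0.0295 + 0.0342 + 0.012745 = 0.076445
y = 7.64%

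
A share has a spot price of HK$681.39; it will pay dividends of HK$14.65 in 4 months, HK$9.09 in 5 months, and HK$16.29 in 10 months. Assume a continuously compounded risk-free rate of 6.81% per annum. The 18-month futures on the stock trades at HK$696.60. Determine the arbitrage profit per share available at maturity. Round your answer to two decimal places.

HK$15.38 per share

PV(dividends) I = 14.65·e^(−0.0681·4/12) + 9.09·e^(−0.0681·5/12) + 16.29·e^(−0.0681·10/12) = 38.5482
Fair futures F* = (S − I)·e^(rT) = (681.39 − 38.5482)·e^0.102150 = 642.8418 × 1.107550 = 711.9794
Market HK$696.60 < fair 711.9794: forward underpriced → reverse cash-and-carry (short the stock, invest proceeds at r, pay the dividends, go long the forward).
Profit at T = |F_mkt − F*| = |696.60 − 711.9794| = HK$15.38 per share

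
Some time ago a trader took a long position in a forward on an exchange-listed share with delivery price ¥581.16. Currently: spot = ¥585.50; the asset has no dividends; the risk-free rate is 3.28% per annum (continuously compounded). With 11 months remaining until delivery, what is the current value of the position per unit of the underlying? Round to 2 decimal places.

Current fair forward for the remaining 11 months: F = S·e^(r·T), r = 0.0328
F = 585.50 · e^(0.0328 × 11/12) = 585.50 × 1.030523 = 603.3712
Value of long forward = (F − K)·e^(−rT) = (603.3712 − 581.16) · e^(−0.0328·11/12)
= 22.2112 × 0.970381 = 21.55

¥21.55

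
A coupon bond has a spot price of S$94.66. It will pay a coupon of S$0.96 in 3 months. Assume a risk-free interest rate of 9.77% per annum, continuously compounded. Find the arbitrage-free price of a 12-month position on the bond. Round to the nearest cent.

PV(coupons) I = 0.96·e^(−0.0977·3/12)
I = 0.9368
F = (S − I)·e^(rT) = (94.66 − 0.9368) · e^(0.0977·12/12)
= 93.7232 · e^0.097700 = 93.7232 × 1.102632 = S$103.34

S$103.34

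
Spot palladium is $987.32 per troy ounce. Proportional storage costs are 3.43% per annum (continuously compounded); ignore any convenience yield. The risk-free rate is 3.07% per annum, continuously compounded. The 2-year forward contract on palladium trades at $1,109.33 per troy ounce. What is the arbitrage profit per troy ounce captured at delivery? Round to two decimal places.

$15.06 per troy ounce

Fair forward: F* = S·e^(carry·T), with carry = (r + u) = 0.0307 + 0.0343 = 0.0650
F* = 987.32 · e^(0.0650 × 2) = 987.32 · e^0.130000 = 987.32 × 1.138828 = $1124.3877
Market $1109.33 < fair $1124.3877: forward underpriced → reverse cash-and-carry (short spot, go long the forward).
At maturity, profit = |F_mkt − F*| = |1109.33 − 1124.3877| = $15.06 per troy ounce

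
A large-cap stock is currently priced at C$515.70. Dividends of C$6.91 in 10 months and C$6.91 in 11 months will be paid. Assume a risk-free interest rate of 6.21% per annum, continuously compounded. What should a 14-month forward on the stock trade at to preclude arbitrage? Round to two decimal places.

C$540.38

PV(dividends) I = 6.91·e^(−0.0621·10/12) + 6.91·e^(−0.0621·11/12)
I = 6.5615 + 6.5276 = 13.0891
F = (S − I)·e^(rT) = (515.70 − 13.0891) · e^(0.0621·14/12)
= 502.6109 · e^0.072450 = 502.6109 × 1.075139 = C$540.38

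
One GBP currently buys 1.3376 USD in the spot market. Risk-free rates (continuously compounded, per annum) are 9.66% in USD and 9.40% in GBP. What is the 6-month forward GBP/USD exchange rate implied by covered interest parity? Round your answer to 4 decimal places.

F = S·e^((r_USD − r_GBP)T) = 1.3376 · e^((0.0966 − 0.0940) × 6/12)
= 1.3376 · e^0.001300 = 1.3376 × 1.001301
F = 1.3393 USD per GBP

1.3393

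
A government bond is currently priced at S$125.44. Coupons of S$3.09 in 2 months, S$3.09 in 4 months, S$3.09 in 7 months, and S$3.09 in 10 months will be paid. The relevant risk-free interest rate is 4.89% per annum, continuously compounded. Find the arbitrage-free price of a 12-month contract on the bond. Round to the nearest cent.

S$119.05

PV(coupons) I = 3.09·e^(−0.0489·2/12) + 3.09·e^(−0.0489·4/12) + 3.09·e^(−0.0489·7/12) + 3.09·e^(−0.0489·10/12)
I = 3.0649 + 3.0400 + 3.0031 + 2.9666 = 12.0746
F = (S − I)·e^(rT) = (125.44 − 12.0746) · e^(0.0489·12/12)
= 113.3654 · e^0.048900 = 113.3654 × 1.050115 = S$119.05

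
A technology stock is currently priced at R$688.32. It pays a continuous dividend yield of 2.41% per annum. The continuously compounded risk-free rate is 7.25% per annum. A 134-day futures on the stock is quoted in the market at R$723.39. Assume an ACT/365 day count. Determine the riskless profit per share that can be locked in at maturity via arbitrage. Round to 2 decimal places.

Fair futures: F* = S·e^(carry·T), with carry = (r − q) = 0.0725 − 0.0241 = 0.0484
F* = 688.32 · e^(0.0484 × 134/365) = 688.32 · e^0.017769 = 688.32 × 1.017928 = R$700.6602
Market R$723.39 > fair R$700.6602: forward overpriced → cash-and-carry (buy spot, short the forward).
At maturity, profit = |F_mkt − F*| = |723.39 − 700.6602| = R$22.73 per share

R$22.73 per share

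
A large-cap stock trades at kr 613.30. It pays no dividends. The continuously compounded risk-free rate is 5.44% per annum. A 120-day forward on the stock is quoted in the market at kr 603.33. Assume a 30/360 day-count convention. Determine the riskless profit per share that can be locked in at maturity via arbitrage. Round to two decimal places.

Fair forward: F* = S·e^(carry·T), with carry = r = 0.0544
F* = 613.30 · e^(0.0544 × 120/360) = 613.30 · e^0.018133 = 613.30 × 1.018298 = kr 624.5222
Market kr 603.33 < fair kr 624.5222: forward underpriced → reverse cash-and-carry (short spot, go long the forward).
At maturity, profit = |F_mkt − F*| = |603.33 − 624.5222| = kr 21.19 per share

kr 21.19 per share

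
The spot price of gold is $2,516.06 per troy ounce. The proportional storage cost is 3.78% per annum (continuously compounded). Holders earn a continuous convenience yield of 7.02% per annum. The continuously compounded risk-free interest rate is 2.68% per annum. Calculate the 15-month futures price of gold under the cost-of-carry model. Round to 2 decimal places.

Net carry = r + u − y = 0.0268 + 0.0378 − 0.0702 = -0.0056
F = S·e^((r+u−y)T) = 2516.06 · e^(-0.0056 × 15/12) = 2516.06 · e^-0.00700000
= 2516.06 × 0.99302444 = $2,498.51 per troy ounce

$2,498.51 per troy ounce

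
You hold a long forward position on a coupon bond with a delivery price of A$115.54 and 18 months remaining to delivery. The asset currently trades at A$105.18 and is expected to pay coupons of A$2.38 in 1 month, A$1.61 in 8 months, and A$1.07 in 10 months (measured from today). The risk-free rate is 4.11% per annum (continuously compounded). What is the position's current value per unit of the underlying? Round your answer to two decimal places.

PV(remaining coupons) I = 2.38·e^(−0.0411·1/12) + 1.61·e^(−0.0411·8/12) + 1.07·e^(−0.0411·10/12) = 4.9723
Current forward F = (S − I)·e^(rT) = (105.18 − 4.9723)·e^(0.0411·18/12) = 100.2077 × 1.063590 = 106.5799
Value (long) = (F − K)·e^(−rT) = (106.5799 − 115.54) × 0.940212 = -8.4244
Value = -A$8.42

-A$8.42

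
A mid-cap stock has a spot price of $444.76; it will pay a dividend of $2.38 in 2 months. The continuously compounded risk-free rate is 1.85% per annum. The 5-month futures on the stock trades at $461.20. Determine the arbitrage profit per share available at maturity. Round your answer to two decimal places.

$15.39 per share

PV(dividends) I = 2.38·e^(−0.0185·2/12) = 2.3727
Fair futures F* = (S − I)·e^(rT) = (444.76 − 2.3727)·e^0.007708 = 442.3873 × 1.007738 = 445.8105
Market $461.20 > fair 445.8105: forward overpriced → cash-and-carry (borrow at r, buy the stock and collect the dividends, short the forward).
Profit at T = |F_mkt − F*| = |461.20 − 445.8105| = $15.39 per share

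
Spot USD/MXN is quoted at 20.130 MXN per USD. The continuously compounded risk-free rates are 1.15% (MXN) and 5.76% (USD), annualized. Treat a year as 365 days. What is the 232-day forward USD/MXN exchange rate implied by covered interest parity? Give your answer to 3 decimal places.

19.549

F = S·e^((r_MXN − r_USD)T) = 20.130 · e^((0.0115 − 0.0576) × 232/365)
= 20.130 · e^-0.029302 = 20.130 × 0.971123
F = 19.549 MXN per USD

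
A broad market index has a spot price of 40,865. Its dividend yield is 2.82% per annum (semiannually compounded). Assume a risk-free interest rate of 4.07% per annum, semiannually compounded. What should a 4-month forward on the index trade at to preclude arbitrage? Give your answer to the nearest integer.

41,033

F = S · (1+r/2)^(2T) / (1+q/2)^(2T)
= 40865 × 1.013521 / 1.009378 = 40865 × 1.004105
F = 41,033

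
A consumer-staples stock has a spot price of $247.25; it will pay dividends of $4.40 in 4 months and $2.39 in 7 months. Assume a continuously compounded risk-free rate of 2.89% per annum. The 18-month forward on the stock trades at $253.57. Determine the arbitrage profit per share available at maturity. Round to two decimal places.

PV(dividends) I = 4.40·e^(−0.0289·4/12) + 2.39·e^(−0.0289·7/12) = 6.7079
Fair forward F* = (S − I)·e^(rT) = (247.25 − 6.7079)·e^0.043350 = 240.5421 × 1.044303 = 251.1988
Market $253.57 > fair 251.1988: forward overpriced → cash-and-carry (borrow at r, buy the stock and collect the dividends, short the forward).
Profit at T = |F_mkt − F*| = |253.57 − 251.1988| = $2.37 per share

$2.37 per share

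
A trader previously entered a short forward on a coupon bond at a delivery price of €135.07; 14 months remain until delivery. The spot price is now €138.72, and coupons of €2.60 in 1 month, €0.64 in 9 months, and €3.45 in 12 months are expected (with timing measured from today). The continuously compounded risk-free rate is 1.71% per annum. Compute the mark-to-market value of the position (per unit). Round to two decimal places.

PV(remaining coupons) I = 2.60·e^(−0.0171·1/12) + 0.64·e^(−0.0171·9/12) + 3.45·e^(−0.0171·12/12) = 6.6196
Current forward F = (S − I)·e^(rT) = (138.72 − 6.6196)·e^(0.0171·14/12) = 132.1004 × 1.020150 = 134.7622
Value (long) = (F − K)·e^(−rT) = (134.7622 − 135.07) × 0.980248 = -0.3017
Short position value = −(long value) = €0.30

€0.30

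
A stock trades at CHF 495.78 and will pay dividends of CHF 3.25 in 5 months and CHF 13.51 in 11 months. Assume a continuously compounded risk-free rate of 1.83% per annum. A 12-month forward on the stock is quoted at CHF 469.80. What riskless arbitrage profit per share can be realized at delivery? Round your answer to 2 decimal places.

PV(dividends) I = 3.25·e^(−0.0183·5/12) + 13.51·e^(−0.0183·11/12) = 16.5106
Fair forward F* = (S − I)·e^(rT) = (495.78 − 16.5106)·e^0.018300 = 479.2694 × 1.018468 = 488.1205
Market CHF 469.80 < fair 488.1205: forward underpriced → reverse cash-and-carry (short the stock, invest proceeds at r, pay the dividends, go long the forward).
Profit at T = |F_mkt − F*| = |469.80 − 488.1205| = CHF 18.32 per share

CHF 18.32 per share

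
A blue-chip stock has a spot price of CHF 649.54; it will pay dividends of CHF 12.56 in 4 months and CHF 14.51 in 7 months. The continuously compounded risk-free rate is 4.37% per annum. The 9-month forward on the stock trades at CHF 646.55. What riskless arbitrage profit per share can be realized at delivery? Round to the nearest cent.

PV(dividends) I = 12.56·e^(−0.0437·4/12) + 14.51·e^(−0.0437·7/12) = 26.5232
Fair forward F* = (S − I)·e^(rT) = (649.54 − 26.5232)·e^0.032775 = 623.0168 × 1.033318 = 643.7745
Market CHF 646.55 > fair 643.7745: forward overpriced → cash-and-carry (borrow at r, buy the stock and collect the dividends, short the forward).
Profit at T = |F_mkt − F*| = |646.55 − 643.7745| = CHF 2.78 per share

CHF 2.78 per share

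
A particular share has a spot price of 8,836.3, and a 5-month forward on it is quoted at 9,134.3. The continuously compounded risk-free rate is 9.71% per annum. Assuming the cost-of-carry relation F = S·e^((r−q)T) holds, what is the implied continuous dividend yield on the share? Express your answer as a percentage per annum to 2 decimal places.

From F = S·e^((r−q)T): (r − q) = ln(F/S)/T
ln(9134.3/8836.3) = ln(1.033725) = 0.033169
(r − q) = 0.033169 / (5/12) = 0.079606
q = r − ln(F/S)/T = 0.0971 − 0.079606 = 0.017494
q = 1.75%

1.75%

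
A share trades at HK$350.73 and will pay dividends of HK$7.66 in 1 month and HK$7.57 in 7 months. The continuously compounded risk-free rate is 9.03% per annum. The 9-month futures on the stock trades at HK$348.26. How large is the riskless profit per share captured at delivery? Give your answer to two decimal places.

HK$11.23 per share

PV(dividends) I = 7.66·e^(−0.0903·1/12) + 7.57·e^(−0.0903·7/12) = 14.7841
Fair futures F* = (S − I)·e^(rT) = (350.73 − 14.7841)·e^0.067725 = 335.9459 × 1.070071 = 359.4860
Market HK$348.26 < fair 359.4860: forward underpriced → reverse cash-and-carry (short the stock, invest proceeds at r, pay the dividends, go long the forward).
Profit at T = |F_mkt − F*| = |348.26 − 359.4860| = HK$11.23 per share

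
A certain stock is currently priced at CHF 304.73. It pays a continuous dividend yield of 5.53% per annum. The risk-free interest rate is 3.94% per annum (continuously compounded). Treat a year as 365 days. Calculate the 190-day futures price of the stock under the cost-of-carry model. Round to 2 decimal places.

F = S·e^((r − q)T) = 304.73 · e^((0.0394 − 0.0553) × 190/365)
= 304.73 · e^-0.008277 = 304.73 × 0.991757
F = CHF 302.22

CHF 302.22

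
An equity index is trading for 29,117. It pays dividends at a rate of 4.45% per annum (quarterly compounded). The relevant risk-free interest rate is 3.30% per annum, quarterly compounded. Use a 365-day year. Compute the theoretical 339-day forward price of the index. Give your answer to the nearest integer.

28,811

F = S · (1+r/4)^(4T) / (1+q/4)^(4T)
= 29117 × 1.030994 / 1.041958 = 29117 × 0.989478
F = 28,811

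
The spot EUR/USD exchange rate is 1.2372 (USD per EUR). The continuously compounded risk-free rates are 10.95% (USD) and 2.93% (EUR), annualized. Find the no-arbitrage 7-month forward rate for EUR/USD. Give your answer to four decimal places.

F = S·e^((r_USD − r_EUR)T) = 1.2372 · e^((0.1095 − 0.0293) × 7/12)
= 1.2372 · e^0.046783 = 1.2372 × 1.047895
F = 1.2965 USD per EUR

1.2965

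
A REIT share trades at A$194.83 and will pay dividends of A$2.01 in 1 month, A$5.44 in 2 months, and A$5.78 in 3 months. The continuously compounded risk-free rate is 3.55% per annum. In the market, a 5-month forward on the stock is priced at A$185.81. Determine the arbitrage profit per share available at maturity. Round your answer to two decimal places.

PV(dividends) I = 2.01·e^(−0.0355·1/12) + 5.44·e^(−0.0355·2/12) + 5.78·e^(−0.0355·3/12) = 13.1409
Fair forward F* = (S − I)·e^(rT) = (194.83 − 13.1409)·e^0.014792 = 181.6891 × 1.014902 = 184.3966
Market A$185.81 > fair 184.3966: forward overpriced → cash-and-carry (borrow at r, buy the stock and collect the dividends, short the forward).
Profit at T = |F_mkt − F*| = |185.81 − 184.3966| = A$1.41 per share

A$1.41 per share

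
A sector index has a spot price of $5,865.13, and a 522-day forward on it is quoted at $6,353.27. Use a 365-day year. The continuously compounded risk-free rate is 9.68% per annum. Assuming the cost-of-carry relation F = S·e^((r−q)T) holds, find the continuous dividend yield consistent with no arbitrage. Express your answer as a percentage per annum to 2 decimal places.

4.09%

From F = S·e^((r−q)T): (r − q) = ln(F/S)/T
ln(6353.27/5865.13) = ln(1.083227) = 0.079945
(r − q) = 0.079945 / (522/365) = 0.055900
q = r − ln(F/S)/T = 0.0968 − 0.055900 = 0.040900
q = 4.09%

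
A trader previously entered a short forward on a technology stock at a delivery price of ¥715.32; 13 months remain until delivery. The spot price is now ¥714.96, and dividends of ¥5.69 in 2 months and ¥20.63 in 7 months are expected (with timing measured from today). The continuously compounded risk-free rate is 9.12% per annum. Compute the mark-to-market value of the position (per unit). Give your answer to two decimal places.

-¥41.77

PV(remaining dividends) I = 5.69·e^(−0.0912·2/12) + 20.63·e^(−0.0912·7/12) = 25.1653
Current forward F = (S − I)·e^(rT) = (714.96 − 25.1653)·e^(0.0912·13/12) = 689.7947 × 1.103846 = 761.4271
Value (long) = (F − K)·e^(−rT) = (761.4271 − 715.32) × 0.905924 = 41.7695
Short position value = −(long value) = -¥41.77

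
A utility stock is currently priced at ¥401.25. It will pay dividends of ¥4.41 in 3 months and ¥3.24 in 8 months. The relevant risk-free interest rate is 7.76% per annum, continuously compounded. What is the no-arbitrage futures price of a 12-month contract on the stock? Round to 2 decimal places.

¥425.63

PV(dividends) I = 4.41·e^(−0.0776·3/12) + 3.24·e^(−0.0776·8/12)
I = 4.3253 + 3.0766 = 7.4019
F = (S − I)·e^(rT) = (401.25 − 7.4019) · e^(0.0776·12/12)
= 393.8481 · e^0.077600 = 393.8481 × 1.080690 = ¥425.63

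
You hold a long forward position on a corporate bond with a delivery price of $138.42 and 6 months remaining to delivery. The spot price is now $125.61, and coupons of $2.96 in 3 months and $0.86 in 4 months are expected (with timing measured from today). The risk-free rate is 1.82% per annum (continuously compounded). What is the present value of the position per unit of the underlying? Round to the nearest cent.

PV(remaining coupons) I = 2.96·e^(−0.0182·3/12) + 0.86·e^(−0.0182·4/12) = 3.8014
Current forward F = (S − I)·e^(rT) = (125.61 − 3.8014)·e^(0.0182·6/12) = 121.8086 × 1.009142 = 122.9222
Value (long) = (F − K)·e^(−rT) = (122.9222 − 138.42) × 0.990941 = -15.3574
Value = -$15.36

-$15.36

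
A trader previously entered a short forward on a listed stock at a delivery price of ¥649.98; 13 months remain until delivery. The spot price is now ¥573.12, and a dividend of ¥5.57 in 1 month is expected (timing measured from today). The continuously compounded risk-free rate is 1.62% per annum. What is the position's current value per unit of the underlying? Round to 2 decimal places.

¥71.11

PV(remaining dividends) I = 5.57·e^(−0.0162·1/12) = 5.5625
Current forward F = (S − I)·e^(rT) = (573.12 − 5.5625)·e^(0.0162·13/12) = 567.5575 × 1.017705 = 577.6061
Value (long) = (F − K)·e^(−rT) = (577.6061 − 649.98) × 0.982603 = -71.1148
Short position value = −(long value) = ¥71.11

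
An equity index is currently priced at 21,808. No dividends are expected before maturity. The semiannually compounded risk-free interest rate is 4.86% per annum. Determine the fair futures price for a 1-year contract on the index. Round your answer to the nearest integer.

22,881

F = S · (1+r/2)^(2T)
= 21808 × 1.049190
F = 22,881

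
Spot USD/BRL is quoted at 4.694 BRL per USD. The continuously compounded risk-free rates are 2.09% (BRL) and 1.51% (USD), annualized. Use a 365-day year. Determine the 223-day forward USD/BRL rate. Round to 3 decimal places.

F = S·e^((r_BRL − r_USD)T) = 4.694 · e^((0.0209 − 0.0151) × 223/365)
= 4.694 · e^0.003544 = 4.694 × 1.003550
F = 4.711 BRL per USD

4.711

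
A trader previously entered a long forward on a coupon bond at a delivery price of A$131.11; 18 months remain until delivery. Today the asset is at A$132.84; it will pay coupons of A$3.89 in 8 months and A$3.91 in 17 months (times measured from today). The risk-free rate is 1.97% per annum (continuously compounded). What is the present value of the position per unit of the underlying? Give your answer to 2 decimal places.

-A$2.09

PV(remaining coupons) I = 3.89·e^(−0.0197·8/12) + 3.91·e^(−0.0197·17/12) = 7.6416
Current forward F = (S − I)·e^(rT) = (132.84 − 7.6416)·e^(0.0197·18/12) = 125.1984 × 1.029991 = 128.9532
Value (long) = (F − K)·e^(−rT) = (128.9532 − 131.11) × 0.970882 = -2.0940
Value = -A$2.09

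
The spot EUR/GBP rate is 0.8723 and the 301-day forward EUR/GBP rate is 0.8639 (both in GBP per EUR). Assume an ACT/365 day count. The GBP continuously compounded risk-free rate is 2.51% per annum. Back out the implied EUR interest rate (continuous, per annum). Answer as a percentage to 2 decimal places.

F = S·e^((r_GBP − r_EUR)T) ⇒ r_EUR = r_GBP − ln(F/S)/T
ln(0.8639/0.8723) = -0.009676; /(301/365) = -0.011733
r_EUR = 0.0251 + 0.011733 = 0.036833
r_EUR = 3.68%

3.68%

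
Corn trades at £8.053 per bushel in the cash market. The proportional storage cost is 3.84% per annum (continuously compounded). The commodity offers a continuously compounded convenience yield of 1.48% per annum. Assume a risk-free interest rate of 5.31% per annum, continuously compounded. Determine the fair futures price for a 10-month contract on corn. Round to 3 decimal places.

£8.585 per bushel

Net carry = r + u − y = 0.0531 + 0.0384 − 0.0148 = 0.0767
F = S·e^((r+u−y)T) = 8.053 · e^(0.0767 × 10/12) = 8.053 · e^0.063917
= 8.053 × 1.066004 = £8.585 per bushel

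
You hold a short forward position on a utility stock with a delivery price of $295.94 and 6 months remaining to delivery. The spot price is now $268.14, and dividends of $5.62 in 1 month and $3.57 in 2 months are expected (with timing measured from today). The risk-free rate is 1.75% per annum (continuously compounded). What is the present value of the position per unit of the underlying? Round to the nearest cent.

PV(remaining dividends) I = 5.62·e^(−0.0175·1/12) + 3.57·e^(−0.0175·2/12) = 9.1714
Current forward F = (S − I)·e^(rT) = (268.14 − 9.1714)·e^(0.0175·6/12) = 258.9686 × 1.008788 = 261.2444
Value (long) = (F − K)·e^(−rT) = (261.2444 − 295.94) × 0.991288 = -34.3933
Short position value = −(long value) = $34.39

$34.39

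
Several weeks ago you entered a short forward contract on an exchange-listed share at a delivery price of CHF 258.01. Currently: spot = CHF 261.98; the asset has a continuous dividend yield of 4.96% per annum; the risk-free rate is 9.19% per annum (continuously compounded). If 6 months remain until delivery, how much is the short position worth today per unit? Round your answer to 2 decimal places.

Current fair forward for the remaining 6 months: F = S·e^((r − q)·T), (r − q) = 0.0919 − 0.0496 = 0.0423
F = 261.98 · e^(0.0423 × 6/12) = 261.98 × 1.021375 = 267.5798
Value of long forward = (F − K)·e^(−rT) = (267.5798 − 258.01) · e^(−0.0919·6/12)
= 9.5698 × 0.955090 = 9.14
Short position value = −(long value) = -CHF 9.14

-CHF 9.14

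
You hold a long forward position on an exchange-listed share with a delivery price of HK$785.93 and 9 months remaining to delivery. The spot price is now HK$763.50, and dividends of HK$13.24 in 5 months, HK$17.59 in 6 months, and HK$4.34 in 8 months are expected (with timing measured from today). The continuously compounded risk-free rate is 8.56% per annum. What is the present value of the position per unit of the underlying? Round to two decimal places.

PV(remaining dividends) I = 13.24·e^(−0.0856·5/12) + 17.59·e^(−0.0856·6/12) + 4.34·e^(−0.0856·8/12) = 33.7284
Current forward F = (S − I)·e^(rT) = (763.50 − 33.7284)·e^(0.0856·9/12) = 729.7716 × 1.066306 = 778.1598
Value (long) = (F − K)·e^(−rT) = (778.1598 − 785.93) × 0.937817 = -7.2870
Value = -HK$7.29

-HK$7.29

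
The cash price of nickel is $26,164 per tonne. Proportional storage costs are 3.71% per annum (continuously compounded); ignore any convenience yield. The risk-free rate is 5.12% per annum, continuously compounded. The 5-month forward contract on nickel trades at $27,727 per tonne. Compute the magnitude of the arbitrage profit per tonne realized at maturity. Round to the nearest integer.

Fair forward: F* = S·e^(carry·T), with carry = (r + u) = 0.0512 + 0.0371 = 0.0883
F* = 26164 · e^(0.0883 × 5/12) = 26164 · e^0.036792 = 26164 × 1.037477 = $27144.5482
Market $27727 > fair $27144.5482: forward overpriced → cash-and-carry (buy spot, short the forward).
At maturity, profit = |F_mkt − F*| = |27727 − 27144.5482| = $582 per tonne

$582 per tonne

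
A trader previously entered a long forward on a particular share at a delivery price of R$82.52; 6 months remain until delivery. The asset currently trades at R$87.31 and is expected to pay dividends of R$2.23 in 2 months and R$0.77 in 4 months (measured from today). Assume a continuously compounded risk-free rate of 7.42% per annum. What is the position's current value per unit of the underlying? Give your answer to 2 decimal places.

PV(remaining dividends) I = 2.23·e^(−0.0742·2/12) + 0.77·e^(−0.0742·4/12) = 2.9538
Current forward F = (S − I)·e^(rT) = (87.31 − 2.9538)·e^(0.0742·6/12) = 84.3562 × 1.037797 = 87.5446
Value (long) = (F − K)·e^(−rT) = (87.5446 − 82.52) × 0.963580 = 4.8416
Value = R$4.84

R$4.84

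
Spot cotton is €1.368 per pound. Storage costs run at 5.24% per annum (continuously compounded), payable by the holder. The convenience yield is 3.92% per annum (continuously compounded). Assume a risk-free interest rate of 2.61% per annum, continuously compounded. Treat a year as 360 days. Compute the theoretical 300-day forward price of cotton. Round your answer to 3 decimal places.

Net carry = r + u − y = 0.0261 + 0.0524 − 0.0392 = 0.0393
F = S·e^((r+u−y)T) = 1.368 · e^(0.0393 × 300/360) = 1.368 · e^0.032750
= 1.368 × 1.033292 = €1.414 per pound

€1.414 per pound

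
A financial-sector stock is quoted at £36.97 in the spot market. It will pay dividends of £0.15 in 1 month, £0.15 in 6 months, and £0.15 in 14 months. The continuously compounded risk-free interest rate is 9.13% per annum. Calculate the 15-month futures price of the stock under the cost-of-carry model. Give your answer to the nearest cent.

£40.96

PV(dividends) I = 0.15·e^(−0.0913·1/12) + 0.15·e^(−0.0913·6/12) + 0.15·e^(−0.0913·14/12)
I = 0.1489 + 0.1433 + 0.1348 = 0.4270
F = (S − I)·e^(rT) = (36.97 − 0.4270) · e^(0.0913·15/12)
= 36.5430 · e^0.114125 = 36.5430 × 1.120892 = £40.96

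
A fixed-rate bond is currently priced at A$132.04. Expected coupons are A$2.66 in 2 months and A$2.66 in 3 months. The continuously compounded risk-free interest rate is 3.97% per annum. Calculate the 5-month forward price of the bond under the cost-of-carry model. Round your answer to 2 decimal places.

A$128.88

PV(coupons) I = 2.66·e^(−0.0397·2/12) + 2.66·e^(−0.0397·3/12)
I = 2.6425 + 2.6337 = 5.2762
F = (S − I)·e^(rT) = (132.04 − 5.2762) · e^(0.0397·5/12)
= 126.7638 · e^0.016542 = 126.7638 × 1.016680 = A$128.88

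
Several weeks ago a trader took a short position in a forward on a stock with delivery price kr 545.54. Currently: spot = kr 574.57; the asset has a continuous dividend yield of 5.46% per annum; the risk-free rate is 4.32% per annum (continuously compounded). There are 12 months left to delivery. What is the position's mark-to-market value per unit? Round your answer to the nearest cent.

Current fair forward for the remaining 12 months: F = S·e^((r − q)·T), (r − q) = 0.0432 − 0.0546 = -0.0114
F = 574.57 · e^(-0.0114 × 12/12) = 574.57 × 0.988665 = 568.0572
Value of long forward = (F − K)·e^(−rT) = (568.0572 − 545.54) · e^(−0.0432·12/12)
= 22.5172 × 0.957720 = 21.57
Short position value = −(long value) = -kr 21.57

-kr 21.57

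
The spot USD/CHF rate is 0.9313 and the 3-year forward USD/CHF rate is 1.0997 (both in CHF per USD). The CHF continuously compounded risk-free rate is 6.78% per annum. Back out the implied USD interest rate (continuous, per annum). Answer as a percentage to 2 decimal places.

F = S·e^((r_CHF − r_USD)T) ⇒ r_USD = r_CHF − ln(F/S)/T
ln(1.0997/0.9313) = 0.166211; /(3) = 0.055404
r_USD = 0.0678 − 0.055404 = 0.012396
r_USD = 1.24%

1.24%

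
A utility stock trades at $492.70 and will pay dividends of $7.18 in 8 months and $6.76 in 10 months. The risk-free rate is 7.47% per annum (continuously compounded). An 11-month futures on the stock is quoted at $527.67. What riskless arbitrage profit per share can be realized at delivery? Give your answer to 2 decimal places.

$14.17 per share

PV(dividends) I = 7.18·e^(−0.0747·8/12) + 6.76·e^(−0.0747·10/12) = 13.1832
Fair futures F* = (S − I)·e^(rT) = (492.70 − 13.1832)·e^0.068475 = 479.5168 × 1.070874 = 513.5021
Market $527.67 > fair 513.5021: forward overpriced → cash-and-carry (borrow at r, buy the stock and collect the dividends, short the forward).
Profit at T = |F_mkt − F*| = |527.67 − 513.5021| = $14.17 per share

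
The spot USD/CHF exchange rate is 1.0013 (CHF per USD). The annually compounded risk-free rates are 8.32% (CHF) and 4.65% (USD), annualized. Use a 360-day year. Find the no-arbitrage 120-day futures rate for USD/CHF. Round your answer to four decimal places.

1.0129

By covered interest parity, F = S · (1+r_CHF)^T / (1+r_USD)^T
= 1.0013 × 1.026998 / 1.015266 = 1.0013 × 1.011556
F = 1.0129 CHF per USD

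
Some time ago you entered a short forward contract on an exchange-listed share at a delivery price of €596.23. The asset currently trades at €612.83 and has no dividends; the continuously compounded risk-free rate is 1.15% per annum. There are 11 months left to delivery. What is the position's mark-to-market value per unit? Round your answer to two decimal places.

Current fair forward for the remaining 11 months: F = S·e^(r·T), r = 0.0115
F = 612.83 · e^(0.0115 × 11/12) = 612.83 × 1.010597 = 619.3242
Value of long forward = (F − K)·e^(−rT) = (619.3242 − 596.23) · e^(−0.0115·11/12)
= 23.0942 × 0.989514 = 22.85
Short position value = −(long value) = -€22.85

-€22.85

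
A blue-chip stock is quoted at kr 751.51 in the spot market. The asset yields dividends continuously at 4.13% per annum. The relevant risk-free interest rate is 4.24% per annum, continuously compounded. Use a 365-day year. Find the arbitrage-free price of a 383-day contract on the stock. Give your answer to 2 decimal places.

F = S·e^((r − q)T) = 751.51 · e^((0.0424 − 0.0413) × 383/365)
= 751.51 · e^0.001154 = 751.51 × 1.001155
F = kr 752.38

kr 752.38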